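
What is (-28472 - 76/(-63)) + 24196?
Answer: -269312/63 ≈ -4274.8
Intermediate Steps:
(-28472 - 76/(-63)) + 24196 = (-28472 - 76*(-1/63)) + 24196 = (-28472 + 76/63) + 24196 = -1793660/63 + 24196 = -269312/63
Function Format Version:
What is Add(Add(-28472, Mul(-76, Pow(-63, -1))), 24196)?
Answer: Rational(-269312, 63) ≈ -4274.8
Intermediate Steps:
Add(Add(-28472, Mul(-76, Pow(-63, -1))), 24196) = Add(Add(-28472, Mul(-76, Rational(-1, 63))), 24196) = Add(Add(-28472, Rational(76, 63)), 24196) = Add(Rational(-1793660, 63), 24196) = Rational(-269312, 63)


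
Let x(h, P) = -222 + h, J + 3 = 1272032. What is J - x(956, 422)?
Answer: 1271295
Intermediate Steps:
J = 1272029 (J = -3 + 1272032 = 1272029)
J - x(956, 422) = 1272029 - (-222 + 956) = 1272029 - 1*734 = 1272029 - 734 = 1271295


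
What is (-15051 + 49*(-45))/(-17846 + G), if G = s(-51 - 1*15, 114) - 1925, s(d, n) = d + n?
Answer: 17256/19723 ≈ 0.87492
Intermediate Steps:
G = -1877 (G = ((-51 - 1*15) + 114) - 1925 = ((-51 - 15) + 114) - 1925 = (-66 + 114) - 1925 = 48 - 1925 = -1877)
(-15051 + 49*(-45))/(-17846 + G) = (-15051 + 49*(-45))/(-17846 - 1877) = (-15051 - 2205)/(-19723) = -17256*(-1/19723) = 17256/19723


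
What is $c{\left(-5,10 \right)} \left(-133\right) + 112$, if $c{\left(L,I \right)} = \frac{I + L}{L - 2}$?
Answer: $207$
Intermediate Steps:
$c{\left(L,I \right)} = \frac{I + L}{-2 + L}$
$c{\left(-5,10 \right)} \left(-133\right) + 112 = \frac{10 - 5}{-2 - 5} \left(-133\right) + 112 = \frac{1}{-7} \cdot 5 \left(-133\right) + 112 = \left(- \frac{1}{7}\right) 5 \left(-133\right) + 112 = \left(- \frac{5}{7}\right) \left(-133\right) + 112 = 95 + 112 = 207$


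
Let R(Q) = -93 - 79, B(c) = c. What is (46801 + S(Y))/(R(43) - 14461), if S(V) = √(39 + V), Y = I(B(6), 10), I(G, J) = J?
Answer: -46808/14633 ≈ -3.1988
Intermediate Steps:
Y = 10
R(Q) = -172
(46801 + S(Y))/(R(43) - 14461) = (46801 + √(39 + 10))/(-172 - 14461) = (46801 + √49)/(-14633) = (46801 + 7)*(-1/14633) = 46808*(-1/14633) = -46808/14633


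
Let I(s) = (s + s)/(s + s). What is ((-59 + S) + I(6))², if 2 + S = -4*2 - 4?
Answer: 5184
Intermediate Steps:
I(s) = 1 (I(s) = (2*s)/((2*s)) = (2*s)*(1/(2*s)) = 1)
S = -14 (S = -2 + (-4*2 - 4) = -2 + (-8 - 4) = -2 - 12 = -14)
((-59 + S) + I(6))² = ((-59 - 14) + 1)² = (-73 + 1)² = (-72)² = 5184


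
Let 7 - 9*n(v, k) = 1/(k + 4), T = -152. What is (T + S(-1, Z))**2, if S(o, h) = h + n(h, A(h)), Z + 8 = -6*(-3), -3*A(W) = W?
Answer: 6477025/324 ≈ 19991.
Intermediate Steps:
A(W) = -W/3
Z = 10 (Z = -8 - 6*(-3) = -8 + 18 = 10)
n(v, k) = 7/9 - 1/(9*(4 + k)) (n(v, k) = 7/9 - 1/(9*(k + 4)) = 7/9 - 1/(9*(4 + k)))
S(o, h) = h + (27 - 7*h/3)/(9*(4 - h/3)) (S(o, h) = h + (27 + 7*(-h/3))/(9*(4 - h/3)) = h + (27 - 7*h/3)/(9*(4 - h/3)))
(T + S(-1, Z))**2 = (-152 + (-9 + 10**2 - 101/9*10)/(-12 + 10))**2 = (-152 + (-9 + 100 - 1010/9)/(-2))**2 = (-152 - 1/2*(-191/9))**2 = (-152 + 191/18)**2 = (-2545/18)**2 = 6477025/324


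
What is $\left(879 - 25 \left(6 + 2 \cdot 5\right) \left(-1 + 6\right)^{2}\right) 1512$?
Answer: $-13790952$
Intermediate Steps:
$\left(879 - 25 \left(6 + 2 \cdot 5\right) \left(-1 + 6\right)^{2}\right) 1512 = \left(879 - 25 \left(6 + 10\right) 5^{2}\right) 1512 = \left(879 - 25 \cdot 16 \cdot 25\right) 1512 = \left(879 - 10000\right) 1512 = \left(-9121\right) 1512 = -13790952$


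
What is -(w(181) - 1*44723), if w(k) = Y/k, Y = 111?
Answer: 8094752/181 ≈ 44722.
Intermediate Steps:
w(k) = 111/k
-(w(181) - 1*44723) = -(111/181 - 1*44723) = -(111*(1/181) - 44723) = -(111/181 - 44723) = -1*(-8094752/181) = 8094752/181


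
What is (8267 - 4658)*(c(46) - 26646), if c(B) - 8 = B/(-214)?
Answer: -10286693001/107 ≈ -9.6137e+7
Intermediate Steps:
c(B) = 8 - B/214 (c(B) = 8 + B/(-214) = 8 + B*(-1/214) = 8 - B/214)
(8267 - 4658)*(c(46) - 26646) = (8267 - 4658)*((8 - 1/214*46) - 26646) = 3609*((8 - 23/107) - 26646) = 3609*(833/107 - 26646) = 3609*(-2850289/107) = -10286693001/107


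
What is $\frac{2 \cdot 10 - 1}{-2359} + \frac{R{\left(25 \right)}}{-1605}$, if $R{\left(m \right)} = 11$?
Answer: $- \frac{56444}{3786195} \approx -0.014908$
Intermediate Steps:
$\frac{2 \cdot 10 - 1}{-2359} + \frac{R{\left(25 \right)}}{-1605} = \frac{2 \cdot 10 - 1}{-2359} + \frac{11}{-1605} = \left(20 - 1\right) \left(- \frac{1}{2359}\right) + 11 \left(- \frac{1}{1605}\right) = 19 \left(- \frac{1}{2359}\right) - \frac{11}{1605} = - \frac{19}{2359} - \frac{11}{1605} = - \frac{56444}{3786195}$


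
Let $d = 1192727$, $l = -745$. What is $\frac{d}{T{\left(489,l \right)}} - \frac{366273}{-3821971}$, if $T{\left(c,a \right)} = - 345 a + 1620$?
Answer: $\frac{4653302685002}{988533689295} \approx 4.7073$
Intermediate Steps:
$T{\left(c,a \right)} = 1620 - 345 a$
$\frac{d}{T{\left(489,l \right)}} - \frac{366273}{-3821971} = \frac{1192727}{1620 - -257025} - \frac{366273}{-3821971} = \frac{1192727}{1620 + 257025} - - \frac{366273}{3821971} = \frac{1192727}{258645} + \frac{366273}{3821971} = \frac{4653302685002}{988533689295}$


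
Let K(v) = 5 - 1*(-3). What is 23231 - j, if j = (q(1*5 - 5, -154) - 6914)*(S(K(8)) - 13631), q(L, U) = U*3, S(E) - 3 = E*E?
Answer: -100024833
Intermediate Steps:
K(v) = 8 (K(v) = 5 + 3 = 8)
S(E) = 3 + E**2 (S(E) = 3 + E*E = 3 + E**2)
q(L, U) = 3*U
j = 100048064 (j = (3*(-154) - 6914)*((3 + 8**2) - 13631) = (-462 - 6914)*((3 + 64) - 13631) = -7376*(67 - 13631) = -7376*(-13564) = 100048064)
23231 - j = 23231 - 1*100048064 = 23231 - 100048064 = -100024833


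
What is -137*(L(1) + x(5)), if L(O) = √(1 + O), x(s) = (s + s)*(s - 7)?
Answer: 2740 - 137*√2 ≈ 2546.3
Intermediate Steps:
x(s) = 2*s*(-7 + s) (x(s) = (2*s)*(-7 + s) = 2*s*(-7 + s))
-137*(L(1) + x(5)) = -137*(√(1 + 1) + 2*5*(-7 + 5)) = -137*(√2 + 2*5*(-2)) = -137*(√2 - 20) = -137*(-20 + √2) = 2740 - 137*√2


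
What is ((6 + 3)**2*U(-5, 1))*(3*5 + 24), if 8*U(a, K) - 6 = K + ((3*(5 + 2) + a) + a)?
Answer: 28431/4 ≈ 7107.8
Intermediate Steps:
U(a, K) = 27/8 + a/4 + K/8 (U(a, K) = 3/4 + (K + ((3*(5 + 2) + a) + a))/8 = 3/4 + (K + ((3*7 + a) + a))/8 = 3/4 + (K + ((21 + a) + a))/8 = 3/4 + (K + (21 + 2*a))/8 = 3/4 + (21 + K + 2*a)/8 = 3/4 + (21/8 + a/4 + K/8) = 27/8 + a/4 + K/8)
((6 + 3)**2*U(-5, 1))*(3*5 + 24) = ((6 + 3)**2*(27/8 + (1/4)*(-5) + (1/8)*1))*(3*5 + 24) = (9**2*(27/8 - 5/4 + 1/8))*(15 + 24) = (81*(9/4))*39 = (729/4)*39 = 28431/4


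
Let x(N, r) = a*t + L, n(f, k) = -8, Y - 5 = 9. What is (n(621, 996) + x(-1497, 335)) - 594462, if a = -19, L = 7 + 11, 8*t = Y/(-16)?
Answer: -38044795/64 ≈ -5.9445e+5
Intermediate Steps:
Y = 14 (Y = 5 + 9 = 14)
t = -7/64 (t = (14/(-16))/8 = (14*(-1/16))/8 = (⅛)*(-7/8) = -7/64 ≈ -0.10938)
L = 18
x(N, r) = 1285/64 (x(N, r) = -19*(-7/64) + 18 = 133/64 + 18 = 1285/64)
(n(621, 996) + x(-1497, 335)) - 594462 = (-8 + 1285/64) - 594462 = 773/64 - 594462 = -38044795/64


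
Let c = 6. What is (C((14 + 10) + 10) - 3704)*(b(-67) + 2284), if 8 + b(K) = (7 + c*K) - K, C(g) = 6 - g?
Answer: -7269936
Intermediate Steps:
b(K) = -1 + 5*K (b(K) = -8 + ((7 + 6*K) - K) = -8 + (7 + 5*K) = -1 + 5*K)
(C((14 + 10) + 10) - 3704)*(b(-67) + 2284) = ((6 - ((14 + 10) + 10)) - 3704)*((-1 + 5*(-67)) + 2284) = ((6 - (24 + 10)) - 3704)*((-1 - 335) + 2284) = ((6 - 1*34) - 3704)*(-336 + 2284) = ((6 - 34) - 3704)*1948 = (-28 - 3704)*1948 = -3732*1948 = -7269936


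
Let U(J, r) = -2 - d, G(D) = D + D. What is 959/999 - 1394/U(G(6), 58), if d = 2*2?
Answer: 233060/999 ≈ 233.29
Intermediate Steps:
d = 4
G(D) = 2*D
U(J, r) = -6 (U(J, r) = -2 - 1*4 = -2 - 4 = -6)
959/999 - 1394/U(G(6), 58) = 959/999 - 1394/(-6) = 959*(1/999) - 1394*(-⅙) = 959/999 + 697/3 = 233060/999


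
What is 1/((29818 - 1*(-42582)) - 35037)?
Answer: 1/37363 ≈ 2.6764e-5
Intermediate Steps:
1/((29818 - 1*(-42582)) - 35037) = 1/((29818 + 42582) - 35037) = 1/(72400 - 35037) = 1/37363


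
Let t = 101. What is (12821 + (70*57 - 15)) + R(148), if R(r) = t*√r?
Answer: 16796 + 202*√37 ≈ 18025.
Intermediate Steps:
R(r) = 101*√r
(12821 + (70*57 - 15)) + R(148) = (12821 + (70*57 - 15)) + 101*√148 = (12821 + (3990 - 15)) + 101*(2*√37) = (12821 + 3975) + 202*√37 = 16796 + 202*√37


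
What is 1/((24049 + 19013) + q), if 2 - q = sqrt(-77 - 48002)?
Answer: 43064/1854556175 + I*sqrt(48079)/1854556175 ≈ 2.3221e-5 + 1.1823e-7*I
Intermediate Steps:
q = 2 - I*sqrt(48079) (q = 2 - sqrt(-77 - 48002) = 2 - sqrt(-48079) = 2 - I*sqrt(48079) ≈ 2.0 - 219.27*I)
1/((24049 + 19013) + q) = 1/((24049 + 19013) + (2 - I*sqrt(48079))) = 1/(43062 + (2 - I*sqrt(48079))) = 1/(43064 - I*sqrt(48079))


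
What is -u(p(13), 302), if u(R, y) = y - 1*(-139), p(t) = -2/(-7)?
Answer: -441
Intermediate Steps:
p(t) = 2/7 (p(t) = -2*(-⅐) = 2/7)
u(R, y) = 139 + y (u(R, y) = y + 139 = 139 + y)
-u(p(13), 302) = -(139 + 302) = -1*441 = -441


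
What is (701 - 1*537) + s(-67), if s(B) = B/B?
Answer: 165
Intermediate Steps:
s(B) = 1
(701 - 1*537) + s(-67) = (701 - 1*537) + 1 = (701 - 537) + 1 = 164 + 1 = 165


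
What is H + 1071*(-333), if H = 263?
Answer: -356380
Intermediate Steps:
H + 1071*(-333) = 263 + 1071*(-333) = 263 - 356643 = -356380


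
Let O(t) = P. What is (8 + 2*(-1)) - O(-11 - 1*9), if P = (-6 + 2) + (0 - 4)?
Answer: 14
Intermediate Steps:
P = -8 (P = -4 - 4 = -8)
O(t) = -8
(8 + 2*(-1)) - O(-11 - 1*9) = (8 + 2*(-1)) - 1*(-8) = (8 - 2) + 8 = 6 + 8 = 14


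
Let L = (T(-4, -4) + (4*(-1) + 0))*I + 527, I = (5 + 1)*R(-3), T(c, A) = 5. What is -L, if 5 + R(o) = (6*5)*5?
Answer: -1397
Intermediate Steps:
R(o) = 145 (R(o) = -5 + (6*5)*5 = -5 + 30*5 = -5 + 150 = 145)
I = 870 (I = (5 + 1)*145 = 6*145 = 870)
L = 1397 (L = (5 + (4*(-1) + 0))*870 + 527 = (5 + (-4 + 0))*870 + 527 = (5 - 4)*870 + 527 = 1*870 + 527 = 870 + 527 = 1397)
-L = -1*1397 = -1397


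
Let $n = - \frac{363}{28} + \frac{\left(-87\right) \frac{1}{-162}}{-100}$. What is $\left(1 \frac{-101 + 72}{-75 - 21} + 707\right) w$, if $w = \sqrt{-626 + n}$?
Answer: $\frac{67901 i \sqrt{1014428226}}{120960} \approx 17879.0 i$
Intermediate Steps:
$n = - \frac{490253}{37800}$ ($n = \left(-363\right) \frac{1}{28} + \left(-87\right) \left(- \frac{1}{162}\right) \left(- \frac{1}{100}\right) = - \frac{363}{28} + \frac{29}{54} \left(- \frac{1}{100}\right) = - \frac{363}{28} - \frac{29}{5400} = - \frac{490253}{37800} \approx -12.97$)
$w = \frac{i \sqrt{1014428226}}{1260}$ ($w = \sqrt{-626 - \frac{490253}{37800}} = \sqrt{- \frac{24153053}{37800}} = \frac{i \sqrt{1014428226}}{1260} \approx 25.278 i$)
$\left(1 \frac{-101 + 72}{-75 - 21} + 707\right) w = \left(1 \frac{-101 + 72}{-75 - 21} + 707\right) \frac{i \sqrt{1014428226}}{1260} = \left(1 \left(- \frac{29}{-96}\right) + 707\right) \frac{i \sqrt{1014428226}}{1260} = \left(1 \left(\left(-29\right) \left(- \frac{1}{96}\right)\right) + 707\right) \frac{i \sqrt{1014428226}}{1260} = \left(1 \cdot \frac{29}{96} + 707\right) \frac{i \sqrt{1014428226}}{1260} = \left(\frac{29}{96} + 707\right) \frac{i \sqrt{1014428226}}{1260} = \frac{67901 \frac{i \sqrt{1014428226}}{1260}}{96} = \frac{67901 i \sqrt{1014428226}}{120960}$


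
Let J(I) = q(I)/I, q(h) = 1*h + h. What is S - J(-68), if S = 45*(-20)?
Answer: -902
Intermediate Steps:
S = -900
q(h) = 2*h (q(h) = h + h = 2*h)
J(I) = 2 (J(I) = (2*I)/I = 2)
S - J(-68) = -900 - 1*2 = -900 - 2 = -902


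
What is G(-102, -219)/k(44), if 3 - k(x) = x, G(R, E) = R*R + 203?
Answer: -10607/41 ≈ -258.71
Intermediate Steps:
G(R, E) = 203 + R² (G(R, E) = R² + 203 = 203 + R²)
k(x) = 3 - x
G(-102, -219)/k(44) = (203 + (-102)²)/(3 - 1*44) = (203 + 10404)/(3 - 44) = 10607/(-41) = 10607*(-1/41) = -10607/41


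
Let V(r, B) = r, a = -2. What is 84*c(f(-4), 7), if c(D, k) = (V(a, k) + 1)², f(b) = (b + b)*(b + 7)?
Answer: 84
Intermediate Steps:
f(b) = 2*b*(7 + b) (f(b) = (2*b)*(7 + b) = 2*b*(7 + b))
c(D, k) = 1 (c(D, k) = (-2 + 1)² = (-1)² = 1)
84*c(f(-4), 7) = 84*1 = 84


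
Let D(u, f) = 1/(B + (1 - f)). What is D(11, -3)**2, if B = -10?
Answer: 1/36 ≈ 0.027778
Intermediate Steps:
D(u, f) = 1/(-9 - f) (D(u, f) = 1/(-10 + (1 - f)) = 1/(-9 - f))
D(11, -3)**2 = (-1/(9 - 3))**2 = (-1/6)**2 = 1/36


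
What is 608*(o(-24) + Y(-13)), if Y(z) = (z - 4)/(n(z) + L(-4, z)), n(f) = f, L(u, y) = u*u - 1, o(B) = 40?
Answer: 19152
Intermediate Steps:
L(u, y) = -1 + u² (L(u, y) = u² - 1 = -1 + u²)
Y(z) = (-4 + z)/(15 + z) (Y(z) = (z - 4)/(z + (-1 + (-4)²)) = (-4 + z)/(z + (-1 + 16)) = (-4 + z)/(z + 15) = (-4 + z)/(15 + z))
608*(o(-24) + Y(-13)) = 608*(40 + (-4 - 13)/(15 - 13)) = 608*(40 - 17/2) = 608*(63/2) = 19152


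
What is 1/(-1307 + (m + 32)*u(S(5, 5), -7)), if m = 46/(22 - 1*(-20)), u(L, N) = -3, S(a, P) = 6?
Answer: -7/9844 ≈ -0.00071109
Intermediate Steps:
m = 23/21 (m = 46/(22 + 20) = 46/42 = 46*(1/42) = 23/21 ≈ 1.0952)
1/(-1307 + (m + 32)*u(S(5, 5), -7)) = 1/(-1307 + (23/21 + 32)*(-3)) = 1/(-1307 + (695/21)*(-3)) = 1/(-1307 - 695/7) = 1/(-9844/7) = -7/9844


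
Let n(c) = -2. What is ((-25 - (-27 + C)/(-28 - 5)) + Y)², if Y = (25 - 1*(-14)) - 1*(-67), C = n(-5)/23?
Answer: 3703452736/576081 ≈ 6428.7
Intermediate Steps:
C = -2/23 ≈ -0.086957
Y = 106 (Y = (25 + 14) + 67 = 39 + 67 = 106)
((-25 - (-27 + C)/(-28 - 5)) + Y)² = ((-25 - (-27 - 2/23)/(-28 - 5)) + 106)² = ((-25 - (-623)/(23*(-33))) + 106)² = ((-25 - (-623)*(-1)/(23*33)) + 106)² = ((-25 - 1*623/759) + 106)² = ((-25 - 623/759) + 106)² = (-19598/759 + 106)² = (60856/759)² = 3703452736/576081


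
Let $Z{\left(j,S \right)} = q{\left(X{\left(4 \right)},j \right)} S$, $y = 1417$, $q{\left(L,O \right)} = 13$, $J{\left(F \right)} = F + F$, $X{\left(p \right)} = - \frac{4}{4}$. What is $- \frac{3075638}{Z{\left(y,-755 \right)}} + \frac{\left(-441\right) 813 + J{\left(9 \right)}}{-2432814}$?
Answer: $\frac{2495324670019}{7959356470} \approx 313.51$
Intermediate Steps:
$X{\left(p \right)} = -1$ ($X{\left(p \right)} = \left(-4\right) \frac{1}{4} = -1$)
$J{\left(F \right)} = 2 F$
$Z{\left(j,S \right)} = 13 S$
$- \frac{3075638}{Z{\left(y,-755 \right)}} + \frac{\left(-441\right) 813 + J{\left(9 \right)}}{-2432814} = - \frac{3075638}{13 \left(-755\right)} + \frac{\left(-441\right) 813 + 2 \cdot 9}{-2432814} = - \frac{3075638}{-9815} + \left(-358533 + 18\right) \left(- \frac{1}{2432814}\right) = \left(-3075638\right) \left(- \frac{1}{9815}\right) - - \frac{119505}{810938} = \frac{3075638}{9815} + \frac{119505}{810938} = \frac{2495324670019}{7959356470}$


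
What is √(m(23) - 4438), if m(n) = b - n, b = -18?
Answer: I*√4479 ≈ 66.925*I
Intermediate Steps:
m(n) = -18 - n
√(m(23) - 4438) = √((-18 - 1*23) - 4438) = √((-18 - 23) - 4438) = √(-41 - 4438) = √(-4479) = I*√4479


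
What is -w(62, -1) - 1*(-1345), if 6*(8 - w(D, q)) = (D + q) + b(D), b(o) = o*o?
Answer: 11927/6 ≈ 1987.8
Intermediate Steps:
b(o) = o²
w(D, q) = 8 - D/6 - q/6 - D²/6 (w(D, q) = 8 - ((D + q) + D²)/6 = 8 - (D + q + D²)/6 = 8 + (-D/6 - q/6 - D²/6) = 8 - D/6 - q/6 - D²/6)
-w(62, -1) - 1*(-1345) = -(8 - ⅙*62 - ⅙*(-1) - ⅙*62²) - 1*(-1345) = -(8 - 31/3 + ⅙ - ⅙*3844) + 1345 = -(8 - 31/3 + ⅙ - 1922/3) + 1345 = -1*(-3857/6) + 1345 = 3857/6 + 1345 = 11927/6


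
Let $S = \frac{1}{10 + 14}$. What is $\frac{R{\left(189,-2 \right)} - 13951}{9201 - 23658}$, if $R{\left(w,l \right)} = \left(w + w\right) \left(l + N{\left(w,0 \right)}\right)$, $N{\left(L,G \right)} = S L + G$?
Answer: $\frac{46921}{57828} \approx 0.81139$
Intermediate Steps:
$S = \frac{1}{24} \approx 0.041667$
$N{\left(L,G \right)} = G + \frac{L}{24}$ ($N{\left(L,G \right)} = \frac{L}{24} + G = G + \frac{L}{24}$)
$R{\left(w,l \right)} = 2 w \left(l + \frac{w}{24}\right)$ ($R{\left(w,l \right)} = \left(w + w\right) \left(l + \left(0 + \frac{w}{24}\right)\right) = 2 w \left(l + \frac{w}{24}\right)$)
$\frac{R{\left(189,-2 \right)} - 13951}{9201 - 23658} = \frac{\frac{1}{12} \cdot 189 \left(189 + 24 \left(-2\right)\right) - 13951}{9201 - 23658} = \frac{\frac{1}{12} \cdot 189 \left(189 - 48\right) - 13951}{-14457} = \left(\frac{1}{12} \cdot 189 \cdot 141 - 13951\right) \left(- \frac{1}{14457}\right) = \left(\frac{8883}{4} - 13951\right) \left(- \frac{1}{14457}\right) = \left(- \frac{46921}{4}\right) \left(- \frac{1}{14457}\right) = \frac{46921}{57828}$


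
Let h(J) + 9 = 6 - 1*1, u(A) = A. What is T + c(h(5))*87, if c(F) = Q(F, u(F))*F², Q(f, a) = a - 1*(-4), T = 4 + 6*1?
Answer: 10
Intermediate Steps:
T = 10 (T = 4 + 6 = 10)
Q(f, a) = 4 + a (Q(f, a) = a + 4 = 4 + a)
h(J) = -4 (h(J) = -9 + (6 - 1*1) = -9 + (6 - 1) = -9 + 5 = -4)
c(F) = F²*(4 + F) (c(F) = (4 + F)*F² = F²*(4 + F))
T + c(h(5))*87 = 10 + ((-4)²*(4 - 4))*87 = 10 + (16*0)*87 = 10 + 0*87 = 10 + 0 = 10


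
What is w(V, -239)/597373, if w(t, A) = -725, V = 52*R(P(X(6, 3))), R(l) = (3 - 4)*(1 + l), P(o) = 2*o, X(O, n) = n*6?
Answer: -725/597373 ≈ -0.0012136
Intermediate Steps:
X(O, n) = 6*n
R(l) = -1 - l (R(l) = -(1 + l) = -1 - l)
V = -1924 (V = 52*(-1 - 2*6*3) = 52*(-1 - 2*18) = 52*(-1 - 1*36) = 52*(-1 - 36) = 52*(-37) = -1924)
w(V, -239)/597373 = -725/597373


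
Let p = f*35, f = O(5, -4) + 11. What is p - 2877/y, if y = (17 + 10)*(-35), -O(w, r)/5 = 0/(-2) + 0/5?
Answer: 17462/45 ≈ 388.04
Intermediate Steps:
O(w, r) = 0 (O(w, r) = -5*(0/(-2) + 0/5) = -5*(0*(-½) + 0*(⅕)) = -5*(0 + 0) = -5*0 = 0)
y = -945 (y = 27*(-35) = -945)
f = 11 (f = 0 + 11 = 11)
p = 385 (p = 11*35 = 385)
p - 2877/y = 385 - 2877/(-945) = 385 - 2877*(-1)/945 = 385 - 1*(-137/45) = 385 + 137/45 = 17462/45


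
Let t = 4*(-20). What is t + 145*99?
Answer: 14275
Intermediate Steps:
t = -80
t + 145*99 = -80 + 145*99 = -80 + 14355 = 14275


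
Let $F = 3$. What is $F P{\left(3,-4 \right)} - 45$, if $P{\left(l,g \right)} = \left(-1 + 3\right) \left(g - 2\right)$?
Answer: $-81$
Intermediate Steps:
$P{\left(l,g \right)} = -4 + 2 g$ ($P{\left(l,g \right)} = 2 \left(-2 + g\right) = -4 + 2 g$)
$F P{\left(3,-4 \right)} - 45 = 3 \left(-4 + 2 \left(-4\right)\right) - 45 = 3 \left(-4 - 8\right) - 45 = 3 \left(-12\right) - 45 = -36 - 45 = -81$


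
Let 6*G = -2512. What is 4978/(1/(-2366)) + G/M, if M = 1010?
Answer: -17843591848/1515 ≈ -1.1778e+7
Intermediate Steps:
G = -1256/3 (G = (1/6)*(-2512) = -1256/3 ≈ -418.67)
4978/(1/(-2366)) + G/M = 4978/(1/(-2366)) - 1256/3/1010 = 4978/(-1/2366) - 1256/3*1/1010 = 4978*(-2366) - 628/1515 = -11777948 - 628/1515 = -17843591848/1515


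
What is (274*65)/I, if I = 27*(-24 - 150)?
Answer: -8905/2349 ≈ -3.7910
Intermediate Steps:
I = -4698 (I = 27*(-174) = -4698)
(274*65)/I = (274*65)/(-4698) = 17810*(-1/4698) = -8905/2349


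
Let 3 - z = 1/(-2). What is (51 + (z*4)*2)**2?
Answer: 6241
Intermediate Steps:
z = 7/2 (z = 3 - 1/(-2) = 3 - 1*(-1/2) = 3 + 1/2 = 7/2 ≈ 3.5000)
(51 + (z*4)*2)**2 = (51 + ((7/2)*4)*2)**2 = (51 + 14*2)**2 = (51 + 28)**2 = 79**2 = 6241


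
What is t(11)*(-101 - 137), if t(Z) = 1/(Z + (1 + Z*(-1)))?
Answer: -238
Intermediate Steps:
t(Z) = 1 (t(Z) = 1/(Z + (1 - Z)) = 1/1 = 1)
t(11)*(-101 - 137) = 1*(-101 - 137) = 1*(-238) = -238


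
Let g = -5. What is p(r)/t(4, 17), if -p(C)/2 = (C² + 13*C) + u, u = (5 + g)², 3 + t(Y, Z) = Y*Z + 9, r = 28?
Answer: -1148/37 ≈ -31.027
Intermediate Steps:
t(Y, Z) = 6 + Y*Z (t(Y, Z) = -3 + (Y*Z + 9) = -3 + (9 + Y*Z) = 6 + Y*Z)
u = 0 (u = (5 - 5)² = 0² = 0)
p(C) = -26*C - 2*C² (p(C) = -2*((C² + 13*C) + 0) = -2*(C² + 13*C) = -26*C - 2*C²)
p(r)/t(4, 17) = (2*28*(-13 - 1*28))/(6 + 4*17) = (2*28*(-13 - 28))/(6 + 68) = (2*28*(-41))/74 = -2296*1/74 = -1148/37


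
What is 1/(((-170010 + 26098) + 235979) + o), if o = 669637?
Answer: 1/761704 ≈ 1.3128e-6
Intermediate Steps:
1/(((-170010 + 26098) + 235979) + o) = 1/(((-170010 + 26098) + 235979) + 669637) = 1/((-143912 + 235979) + 669637) = 1/(92067 + 669637) = 1/761704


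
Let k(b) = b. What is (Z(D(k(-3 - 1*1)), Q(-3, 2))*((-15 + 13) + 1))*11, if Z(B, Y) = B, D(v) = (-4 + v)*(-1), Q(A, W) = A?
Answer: -88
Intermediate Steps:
D(v) = 4 - v
(Z(D(k(-3 - 1*1)), Q(-3, 2))*((-15 + 13) + 1))*11 = ((4 - (-3 - 1*1))*((-15 + 13) + 1))*11 = ((4 - (-3 - 1))*(-2 + 1))*11 = ((4 - 1*(-4))*(-1))*11 = ((4 + 4)*(-1))*11 = (8*(-1))*11 = -8*11 = -88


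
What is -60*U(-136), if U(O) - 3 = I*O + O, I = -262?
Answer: -2129940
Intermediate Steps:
U(O) = 3 - 261*O (U(O) = 3 + (-262*O + O) = 3 - 261*O)
-60*U(-136) = -60*(3 - 261*(-136)) = -60*(3 + 35496) = -60*35499 = -2129940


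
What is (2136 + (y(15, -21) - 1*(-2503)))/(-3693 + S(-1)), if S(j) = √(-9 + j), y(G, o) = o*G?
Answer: -15968532/13638259 - 4324*I*√10/13638259 ≈ -1.1709 - 0.0010026*I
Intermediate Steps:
y(G, o) = G*o
(2136 + (y(15, -21) - 1*(-2503)))/(-3693 + S(-1)) = (2136 + (15*(-21) - 1*(-2503)))/(-3693 + √(-9 - 1)) = (2136 + (-315 + 2503))/(-3693 + √(-10)) = (2136 + 2188)/(-3693 + I*√10) = 4324/(-3693 + I*√10)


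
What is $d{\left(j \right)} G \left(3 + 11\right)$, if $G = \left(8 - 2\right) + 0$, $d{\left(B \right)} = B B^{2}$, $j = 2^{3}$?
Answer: $43008$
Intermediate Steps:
$j = 8$
$d{\left(B \right)} = B^{3}$
$G = 6$ ($G = 6 + 0 = 6$)
$d{\left(j \right)} G \left(3 + 11\right) = 8^{3} \cdot 6 \left(3 + 11\right) = 512 \cdot 6 \cdot 14 = 3072 \cdot 14 = 43008$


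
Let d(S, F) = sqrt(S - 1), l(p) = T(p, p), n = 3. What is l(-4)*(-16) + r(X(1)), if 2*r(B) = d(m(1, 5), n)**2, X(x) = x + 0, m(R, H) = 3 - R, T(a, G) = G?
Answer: 129/2 ≈ 64.500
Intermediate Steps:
l(p) = p
X(x) = x
d(S, F) = sqrt(-1 + S)
r(B) = 1/2 (r(B) = (sqrt(-1 + (3 - 1*1)))**2/2 = (sqrt(-1 + (3 - 1)))**2/2 = (sqrt(-1 + 2))**2/2 = (sqrt(1))**2/2 = (1/2)*1**2 = (1/2)*1 = 1/2)
l(-4)*(-16) + r(X(1)) = -4*(-16) + 1/2 = 64 + 1/2 = 129/2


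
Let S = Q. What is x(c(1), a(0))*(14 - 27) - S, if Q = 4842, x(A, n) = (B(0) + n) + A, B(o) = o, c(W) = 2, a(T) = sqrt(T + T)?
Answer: -4868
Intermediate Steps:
a(T) = sqrt(2)*sqrt(T) (a(T) = sqrt(2*T) = sqrt(2)*sqrt(T))
x(A, n) = A + n (x(A, n) = (0 + n) + A = n + A = A + n)
S = 4842
x(c(1), a(0))*(14 - 27) - S = (2 + sqrt(2)*sqrt(0))*(14 - 27) - 1*4842 = (2 + sqrt(2)*0)*(-13) - 4842 = (2 + 0)*(-13) - 4842 = 2*(-13) - 4842 = -26 - 4842 = -4868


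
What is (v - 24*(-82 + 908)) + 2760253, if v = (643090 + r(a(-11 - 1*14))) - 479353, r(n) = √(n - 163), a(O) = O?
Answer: 2904166 + 2*I*√47 ≈ 2.9042e+6 + 13.711*I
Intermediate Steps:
r(n) = √(-163 + n)
v = 163737 + 2*I*√47 (v = (643090 + √(-163 + (-11 - 1*14))) - 479353 = (643090 + √(-163 + (-11 - 14))) - 479353 = (643090 + √(-163 - 25)) - 479353 = (643090 + √(-188)) - 479353 = (643090 + 2*I*√47) - 479353 = 163737 + 2*I*√47 ≈ 1.6374e+5 + 13.711*I)
(v - 24*(-82 + 908)) + 2760253 = ((163737 + 2*I*√47) - 24*(-82 + 908)) + 2760253 = ((163737 + 2*I*√47) - 24*826) + 2760253 = ((163737 + 2*I*√47) - 19824) + 2760253 = (143913 + 2*I*√47) + 2760253 = 2904166 + 2*I*√47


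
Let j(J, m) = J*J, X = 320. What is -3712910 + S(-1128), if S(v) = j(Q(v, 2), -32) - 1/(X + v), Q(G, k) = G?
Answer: -1971945007/808 ≈ -2.4405e+6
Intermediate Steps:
j(J, m) = J²
S(v) = v² - 1/(320 + v)
-3712910 + S(-1128) = -3712910 + (-1 + (-1128)³ + 320*(-1128)²)/(320 - 1128) = -3712910 + (-1 - 1435249152 + 320*1272384)/(-808) = -3712910 - (-1 - 1435249152 + 407162880)/808 = -3712910 - 1/808*(-1028086273) = -3712910 + 1028086273/808 = -1971945007/808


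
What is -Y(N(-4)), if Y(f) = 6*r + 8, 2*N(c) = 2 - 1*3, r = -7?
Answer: 34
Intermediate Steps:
N(c) = -½ (N(c) = (2 - 1*3)/2 = (2 - 3)/2 = (½)*(-1) = -½)
Y(f) = -34 (Y(f) = 6*(-7) + 8 = -42 + 8 = -34)
-Y(N(-4)) = -1*(-34) = 34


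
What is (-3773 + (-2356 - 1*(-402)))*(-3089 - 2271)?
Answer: 30696720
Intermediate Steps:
(-3773 + (-2356 - 1*(-402)))*(-3089 - 2271) = (-3773 + (-2356 + 402))*(-5360) = (-3773 - 1954)*(-5360) = -5727*(-5360) = 30696720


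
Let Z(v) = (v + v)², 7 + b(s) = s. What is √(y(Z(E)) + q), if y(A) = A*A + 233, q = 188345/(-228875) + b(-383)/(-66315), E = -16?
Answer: 4*√107382574397667961911/40474255 ≈ 1024.1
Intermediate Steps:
b(s) = -7 + s
Z(v) = 4*v² (Z(v) = (2*v)² = 4*v²)
q = -165344499/202371275 (q = 188345/(-228875) + (-7 - 383)/(-66315) = 188345*(-1/228875) - 390*(-1/66315) = -37669/45775 + 26/4421 = -165344499/202371275 ≈ -0.81704)
y(A) = 233 + A² (y(A) = A² + 233 = 233 + A²)
√(y(Z(E)) + q) = √((233 + (4*(-16)²)²) - 165344499/202371275) = √((233 + (4*256)²) - 165344499/202371275) = √((233 + 1024²) - 165344499/202371275) = √((233 + 1048576) - 165344499/202371275) = √(1048809 - 165344499/202371275) = √(212248649216976/202371275) = 4*√107382574397667961911/40474255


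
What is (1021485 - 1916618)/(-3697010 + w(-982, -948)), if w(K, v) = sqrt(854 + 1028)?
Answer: 1654657826165/6833941469109 + 895133*sqrt(1882)/13667882938218 ≈ 0.24213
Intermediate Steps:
w(K, v) = sqrt(1882)
(1021485 - 1916618)/(-3697010 + w(-982, -948)) = (1021485 - 1916618)/(-3697010 + sqrt(1882)) = -895133/(-3697010 + sqrt(1882))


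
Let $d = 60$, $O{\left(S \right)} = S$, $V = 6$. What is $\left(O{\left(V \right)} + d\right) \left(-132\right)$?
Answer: $-8712$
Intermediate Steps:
$\left(O{\left(V \right)} + d\right) \left(-132\right) = \left(6 + 60\right) \left(-132\right) = 66 \left(-132\right) = -8712$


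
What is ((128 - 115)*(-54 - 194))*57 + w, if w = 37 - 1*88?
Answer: -183819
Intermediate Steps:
w = -51 (w = 37 - 88 = -51)
((128 - 115)*(-54 - 194))*57 + w = ((128 - 115)*(-54 - 194))*57 - 51 = (13*(-248))*57 - 51 = -3224*57 - 51 = -183768 - 51 = -183819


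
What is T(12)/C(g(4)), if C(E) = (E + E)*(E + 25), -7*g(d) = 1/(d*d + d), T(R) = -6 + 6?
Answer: 0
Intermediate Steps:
T(R) = 0
g(d) = -1/(7*(d + d**2)) (g(d) = -1/(7*(d*d + d)) = -1/(7*(d**2 + d)) = -1/(7*(d + d**2)))
C(E) = 2*E*(25 + E) (C(E) = (2*E)*(25 + E) = 2*E*(25 + E))
T(12)/C(g(4)) = 0/((2*(-1/7/(4*(1 + 4)))*(25 - 1/7/(4*(1 + 4))))) = 0/((2*(-1/7*1/4/5)*(25 - 1/7*1/4/5))) = 0/((2*(-1/7*1/4*1/5)*(25 - 1/7*1/4*1/5))) = 0/((2*(-1/140)*(25 - 1/140))) = 0/((2*(-1/140)*(3499/140))) = 0/(-3499/9800) = 0*(-9800/3499) = 0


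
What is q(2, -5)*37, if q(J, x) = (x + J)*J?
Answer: -222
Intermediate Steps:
q(J, x) = J*(J + x) (q(J, x) = (J + x)*J = J*(J + x))
q(2, -5)*37 = (2*(2 - 5))*37 = (2*(-3))*37 = -6*37 = -222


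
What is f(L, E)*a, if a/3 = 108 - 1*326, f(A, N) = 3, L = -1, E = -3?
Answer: -1962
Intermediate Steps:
a = -654 (a = 3*(108 - 1*326) = 3*(108 - 326) = 3*(-218) = -654)
f(L, E)*a = 3*(-654) = -1962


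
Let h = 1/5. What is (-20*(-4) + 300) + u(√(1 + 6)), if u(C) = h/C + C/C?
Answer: 381 + √7/35 ≈ 381.08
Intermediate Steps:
h = ⅕ (h = 1*(⅕) = ⅕ ≈ 0.20000)
u(C) = 1 + 1/(5*C) (u(C) = 1/(5*C) + C/C = 1/(5*C) + 1 = 1 + 1/(5*C))
(-20*(-4) + 300) + u(√(1 + 6)) = (-20*(-4) + 300) + (⅕ + √(1 + 6))/(√(1 + 6)) = (-10*(-8) + 300) + (⅕ + √7)/(√7) = (80 + 300) + (√7/7)*(⅕ + √7) = 380 + √7*(⅕ + √7)/7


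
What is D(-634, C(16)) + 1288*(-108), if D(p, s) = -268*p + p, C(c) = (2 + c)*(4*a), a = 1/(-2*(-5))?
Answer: 30174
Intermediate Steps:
a = ⅒ (a = 1/10 = 1*(⅒) = ⅒ ≈ 0.10000)
C(c) = ⅘ + 2*c/5 (C(c) = (2 + c)*(4*(⅒)) = (2 + c)*(⅖) = ⅘ + 2*c/5)
D(p, s) = -267*p
D(-634, C(16)) + 1288*(-108) = -267*(-634) + 1288*(-108) = 169278 - 139104 = 30174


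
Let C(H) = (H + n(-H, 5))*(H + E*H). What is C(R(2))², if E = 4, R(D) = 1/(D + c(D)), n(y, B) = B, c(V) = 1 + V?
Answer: 676/25 ≈ 27.040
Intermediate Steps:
R(D) = 1/(1 + 2*D) (R(D) = 1/(D + (1 + D)) = 1/(1 + 2*D))
C(H) = 5*H*(5 + H) (C(H) = (H + 5)*(H + 4*H) = (5 + H)*(5*H) = 5*H*(5 + H))
C(R(2))² = (5*(5 + 1/(1 + 2*2))/(1 + 2*2))² = (5*(5 + 1/(1 + 4))/(1 + 4))² = (5*(5 + 1/5)/5)² = (5*(⅕)*(5 + ⅕))² = (5*(⅕)*(26/5))² = (26/5)² = 676/25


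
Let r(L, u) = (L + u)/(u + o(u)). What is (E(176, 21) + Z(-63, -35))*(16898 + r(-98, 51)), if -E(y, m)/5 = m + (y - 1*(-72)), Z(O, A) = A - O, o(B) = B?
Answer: -756638011/34 ≈ -2.2254e+7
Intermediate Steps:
E(y, m) = -360 - 5*m - 5*y (E(y, m) = -5*(m + (y - 1*(-72))) = -5*(m + (y + 72)) = -5*(m + (72 + y)) = -5*(72 + m + y) = -360 - 5*m - 5*y)
r(L, u) = (L + u)/(2*u) (r(L, u) = (L + u)/(u + u) = (L + u)/((2*u)) = (L + u)*(1/(2*u)) = (L + u)/(2*u))
(E(176, 21) + Z(-63, -35))*(16898 + r(-98, 51)) = ((-360 - 5*21 - 5*176) + (-35 - 1*(-63)))*(16898 + (½)*(-98 + 51)/51) = ((-360 - 105 - 880) + (-35 + 63))*(16898 + (½)*(1/51)*(-47)) = (-1345 + 28)*(16898 - 47/102) = -1317*1723549/102 = -756638011/34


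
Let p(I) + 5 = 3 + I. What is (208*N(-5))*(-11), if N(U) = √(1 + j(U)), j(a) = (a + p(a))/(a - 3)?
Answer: -1144*√10 ≈ -3617.6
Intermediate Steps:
p(I) = -2 + I (p(I) = -5 + (3 + I) = -2 + I)
j(a) = (-2 + 2*a)/(-3 + a) (j(a) = (a + (-2 + a))/(a - 3) = (-2 + 2*a)/(-3 + a))
N(U) = √(1 + 2*(-1 + U)/(-3 + U))
(208*N(-5))*(-11) = (208*√((-5 + 3*(-5))/(-3 - 5)))*(-11) = (208*√((-5 - 15)/(-8)))*(-11) = (208*√(-⅛*(-20)))*(-11) = (208*√(5/2))*(-11) = (208*(√10/2))*(-11) = (104*√10)*(-11) = -1144*√10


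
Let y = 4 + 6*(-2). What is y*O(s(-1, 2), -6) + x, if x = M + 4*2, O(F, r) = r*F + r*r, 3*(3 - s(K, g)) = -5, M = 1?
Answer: -55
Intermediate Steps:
s(K, g) = 14/3 (s(K, g) = 3 - ⅓*(-5) = 3 + 5/3 = 14/3)
y = -8 (y = 4 - 12 = -8)
O(F, r) = r² + F*r (O(F, r) = F*r + r² = r² + F*r)
x = 9 (x = 1 + 4*2 = 1 + 8 = 9)
y*O(s(-1, 2), -6) + x = -(-48)*(14/3 - 6) + 9 = -(-48)*(-4)/3 + 9 = -8*8 + 9 = -64 + 9 = -55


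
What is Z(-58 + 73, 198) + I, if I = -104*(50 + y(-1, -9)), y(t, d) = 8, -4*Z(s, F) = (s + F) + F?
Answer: -24539/4 ≈ -6134.8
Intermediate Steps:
Z(s, F) = -F/2 - s/4 (Z(s, F) = -((s + F) + F)/4 = -((F + s) + F)/4 = -(s + 2*F)/4 = -F/2 - s/4)
I = -6032 (I = -104*(50 + 8) = -104*58 = -6032)
Z(-58 + 73, 198) + I = (-½*198 - (-58 + 73)/4) - 6032 = (-99 - ¼*15) - 6032 = (-99 - 15/4) - 6032 = -411/4 - 6032 = -24539/4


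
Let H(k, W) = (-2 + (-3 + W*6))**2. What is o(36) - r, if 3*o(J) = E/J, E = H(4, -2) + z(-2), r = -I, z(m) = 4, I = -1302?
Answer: -140323/108 ≈ -1299.3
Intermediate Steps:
H(k, W) = (-5 + 6*W)**2 (H(k, W) = (-2 + (-3 + 6*W))**2 = (-5 + 6*W)**2)
r = 1302 (r = -1*(-1302) = 1302)
E = 293 (E = (-5 + 6*(-2))**2 + 4 = (-5 - 12)**2 + 4 = (-17)**2 + 4 = 289 + 4 = 293)
o(J) = 293/(3*J) (o(J) = (293/J)/3 = 293/(3*J))
o(36) - r = (293/3)/36 - 1*1302 = (293/3)*(1/36) - 1302 = 293/108 - 1302 = -140323/108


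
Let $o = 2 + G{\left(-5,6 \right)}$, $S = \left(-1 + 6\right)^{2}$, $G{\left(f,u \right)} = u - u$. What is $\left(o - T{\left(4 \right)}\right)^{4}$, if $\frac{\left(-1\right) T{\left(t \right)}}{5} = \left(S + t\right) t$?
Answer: $114733948176$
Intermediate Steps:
$G{\left(f,u \right)} = 0$
$S = 25$ ($S = 5^{2} = 25$)
$o = 2$ ($o = 2 + 0 = 2$)
$T{\left(t \right)} = - 5 t \left(25 + t\right)$ ($T{\left(t \right)} = - 5 \left(25 + t\right) t = - 5 t \left(25 + t\right)$)
$\left(o - T{\left(4 \right)}\right)^{4} = \left(2 - \left(-5\right) 4 \left(25 + 4\right)\right)^{4} = \left(2 - \left(-5\right) 4 \cdot 29\right)^{4} = \left(2 - -580\right)^{4} = \left(2 + 580\right)^{4} = 582^{4} = 114733948176$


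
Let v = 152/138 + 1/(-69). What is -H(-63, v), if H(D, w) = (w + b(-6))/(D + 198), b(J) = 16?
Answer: -131/1035 ≈ -0.12657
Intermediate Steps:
v = 25/23 (v = 152*(1/138) + 1*(-1/69) = 76/69 - 1/69 = 25/23 ≈ 1.0870)
H(D, w) = (16 + w)/(198 + D) (H(D, w) = (w + 16)/(D + 198) = (16 + w)/(198 + D))
-H(-63, v) = -(16 + 25/23)/(198 - 63) = -393/(135*23) = -1*131/1035 = -131/1035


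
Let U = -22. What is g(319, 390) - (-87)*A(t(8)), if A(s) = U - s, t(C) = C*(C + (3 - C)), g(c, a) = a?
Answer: -3612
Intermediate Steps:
t(C) = 3*C (t(C) = C*3 = 3*C)
A(s) = -22 - s
g(319, 390) - (-87)*A(t(8)) = 390 - (-87)*(-22 - 3*8) = 390 - (-87)*(-22 - 1*24) = 390 - (-87)*(-22 - 24) = 390 - (-87)*(-46) = 390 - 1*4002 = 390 - 4002 = -3612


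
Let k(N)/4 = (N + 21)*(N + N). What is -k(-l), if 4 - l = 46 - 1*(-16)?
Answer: -36656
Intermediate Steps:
l = -58 (l = 4 - (46 - 1*(-16)) = 4 - (46 + 16) = 4 - 1*62 = 4 - 62 = -58)
k(N) = 8*N*(21 + N) (k(N) = 4*((N + 21)*(N + N)) = 4*((21 + N)*(2*N)) = 4*(2*N*(21 + N)) = 8*N*(21 + N))
-k(-l) = -8*(-1*(-58))*(21 - 1*(-58)) = -8*58*(21 + 58) = -8*58*79 = -1*36656 = -36656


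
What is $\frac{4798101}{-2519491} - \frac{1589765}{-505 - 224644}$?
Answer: $\frac{2925110967566}{567260879159} \approx 5.1566$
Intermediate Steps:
$\frac{4798101}{-2519491} - \frac{1589765}{-505 - 224644} = 4798101 \left(- \frac{1}{2519491}\right) - \frac{1589765}{-505 - 224644} = - \frac{4798101}{2519491} - \frac{1589765}{-225149} = - \frac{4798101}{2519491} - - \frac{1589765}{225149} = - \frac{4798101}{2519491} + \frac{1589765}{225149} = \frac{2925110967566}{567260879159}$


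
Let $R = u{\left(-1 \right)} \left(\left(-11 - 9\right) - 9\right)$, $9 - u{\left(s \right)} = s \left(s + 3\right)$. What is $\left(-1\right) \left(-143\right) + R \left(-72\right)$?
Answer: $23111$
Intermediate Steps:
$u{\left(s \right)} = 9 - s \left(3 + s\right)$ ($u{\left(s \right)} = 9 - s \left(s + 3\right) = 9 - s \left(3 + s\right)$)
$R = -319$ ($R = \left(9 - \left(-1\right)^{2} - -3\right) \left(\left(-11 - 9\right) - 9\right) = \left(9 - 1 + 3\right) \left(-20 - 9\right) = \left(9 - 1 + 3\right) \left(-29\right) = 11 \left(-29\right) = -319$)
$\left(-1\right) \left(-143\right) + R \left(-72\right) = \left(-1\right) \left(-143\right) - -22968 = 143 + 22968 = 23111$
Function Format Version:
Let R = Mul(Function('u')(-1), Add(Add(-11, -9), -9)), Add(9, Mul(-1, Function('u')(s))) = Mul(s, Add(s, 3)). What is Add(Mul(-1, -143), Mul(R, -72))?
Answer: 23111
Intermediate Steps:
Function('u')(s) = Add(9, Mul(-1, s, Add(3, s))) (Function('u')(s) = Add(9, Mul(-1, Mul(s, Add(s, 3)))) = Add(9, Mul(-1, Mul(s, Add(3, s)))) = Add(9, Mul(-1, s, Add(3, s))))
R = -319 (R = Mul(Add(9, Mul(-1, Pow(-1, 2)), Mul(-3, -1)), Add(Add(-11, -9), -9)) = Mul(Add(9, Mul(-1, 1), 3), Add(-20, -9)) = Mul(Add(9, -1, 3), -29) = Mul(11, -29) = -319)
Add(Mul(-1, -143), Mul(R, -72)) = Add(Mul(-1, -143), Mul(-319, -72)) = Add(143, 22968) = 23111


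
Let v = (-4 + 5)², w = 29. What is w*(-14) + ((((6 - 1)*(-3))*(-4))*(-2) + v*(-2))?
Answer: -528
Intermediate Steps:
v = 1 (v = 1² = 1)
w*(-14) + ((((6 - 1)*(-3))*(-4))*(-2) + v*(-2)) = 29*(-14) + ((((6 - 1)*(-3))*(-4))*(-2) + 1*(-2)) = -406 + (((5*(-3))*(-4))*(-2) - 2) = -406 + (-15*(-4)*(-2) - 2) = -406 + (60*(-2) - 2) = -406 + (-120 - 2) = -406 - 122 = -528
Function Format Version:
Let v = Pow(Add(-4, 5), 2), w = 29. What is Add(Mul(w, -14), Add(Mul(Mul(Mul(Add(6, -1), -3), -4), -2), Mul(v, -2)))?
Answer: -528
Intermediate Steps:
v = 1 (v = Pow(1, 2) = 1)
Add(Mul(w, -14), Add(Mul(Mul(Mul(Add(6, -1), -3), -4), -2), Mul(v, -2))) = Add(Mul(29, -14), Add(Mul(Mul(Mul(Add(6, -1), -3), -4), -2), Mul(1, -2))) = Add(-406, Add(Mul(Mul(Mul(5, -3), -4), -2), -2)) = Add(-406, Add(Mul(Mul(-15, -4), -2), -2)) = Add(-406, Add(Mul(60, -2), -2)) = Add(-406, Add(-120, -2)) = Add(-406, -122) = -528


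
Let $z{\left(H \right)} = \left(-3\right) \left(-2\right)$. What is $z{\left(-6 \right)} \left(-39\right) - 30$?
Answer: $-264$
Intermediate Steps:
$z{\left(H \right)} = 6$
$z{\left(-6 \right)} \left(-39\right) - 30 = 6 \left(-39\right) - 30 = -234 - 30 = -264$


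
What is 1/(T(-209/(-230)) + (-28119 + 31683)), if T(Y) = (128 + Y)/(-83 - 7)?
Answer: 6900/24581717 ≈ 0.00028070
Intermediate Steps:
T(Y) = -64/45 - Y/90 (T(Y) = (128 + Y)/(-90) = (128 + Y)*(-1/90) = -64/45 - Y/90)
1/(T(-209/(-230)) + (-28119 + 31683)) = 1/((-64/45 - (-209)/(90*(-230))) + (-28119 + 31683)) = 1/((-64/45 - (-209)*(-1)/(90*230)) + 3564) = 1/((-64/45 - 1/90*209/230) + 3564) = 1/((-64/45 - 209/20700) + 3564) = 1/(-9883/6900 + 3564) = 1/(24581717/6900) = 6900/24581717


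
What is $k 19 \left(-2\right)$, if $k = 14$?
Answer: $-532$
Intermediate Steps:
$k 19 \left(-2\right) = 14 \cdot 19 \left(-2\right) = 266 \left(-2\right) = -532$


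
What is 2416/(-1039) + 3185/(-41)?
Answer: -3408271/42599 ≈ -80.008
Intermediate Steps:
2416/(-1039) + 3185/(-41) = 2416*(-1/1039) + 3185*(-1/41) = -2416/1039 - 3185/41 = -3408271/42599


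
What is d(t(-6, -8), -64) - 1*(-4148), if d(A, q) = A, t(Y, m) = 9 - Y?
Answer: 4163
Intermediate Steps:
d(t(-6, -8), -64) - 1*(-4148) = (9 - 1*(-6)) - 1*(-4148) = (9 + 6) + 4148 = 15 + 4148 = 4163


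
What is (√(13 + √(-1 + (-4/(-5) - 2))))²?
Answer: 13 + I*√55/5 ≈ 13.0 + 1.4832*I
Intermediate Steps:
(√(13 + √(-1 + (-4/(-5) - 2))))² = (√(13 + √(-1 + (-4*(-⅕) - 2))))² = (√(13 + √(-1 + (⅘ - 2))))² = (√(13 + √(-1 - 6/5)))² = (√(13 + √(-11/5)))² = (√(13 + I*√55/5))² = 13 + I*√55/5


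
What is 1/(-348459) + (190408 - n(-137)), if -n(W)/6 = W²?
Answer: 105590743097/348459 ≈ 3.0302e+5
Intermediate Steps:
n(W) = -6*W²
1/(-348459) + (190408 - n(-137)) = 1/(-348459) + (190408 - (-6)*(-137)²) = -1/348459 + (190408 - (-6)*18769) = -1/348459 + (190408 - 1*(-112614)) = -1/348459 + (190408 + 112614) = -1/348459 + 303022 = 105590743097/348459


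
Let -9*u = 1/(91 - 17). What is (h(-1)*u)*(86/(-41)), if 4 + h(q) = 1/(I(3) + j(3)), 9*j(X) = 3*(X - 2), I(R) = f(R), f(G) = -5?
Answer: -2537/191142 ≈ -0.013273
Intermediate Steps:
I(R) = -5
j(X) = -⅔ + X/3 (j(X) = (3*(X - 2))/9 = (3*(-2 + X))/9 = (-6 + 3*X)/9 = -⅔ + X/3)
h(q) = -59/14 (h(q) = -4 + 1/(-5 + (-⅔ + (⅓)*3)) = -4 + 1/(-5 + (-⅔ + 1)) = -4 + 1/(-5 + ⅓) = -4 + 1/(-14/3) = -4 - 3/14 = -59/14)
u = -1/666 (u = -1/(9*(91 - 17)) = -⅑/74 = -⅑*1/74 = -1/666 ≈ -0.0015015)
(h(-1)*u)*(86/(-41)) = (-59/14*(-1/666))*(86/(-41)) = 59*(86*(-1/41))/9324 = (59/9324)*(-86/41) = -2537/191142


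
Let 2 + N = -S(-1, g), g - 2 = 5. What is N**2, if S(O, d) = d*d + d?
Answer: 3364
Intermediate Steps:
g = 7 (g = 2 + 5 = 7)
S(O, d) = d + d**2 (S(O, d) = d**2 + d = d + d**2)
N = -58 (N = -2 - 7*(1 + 7) = -2 - 7*8 = -2 - 1*56 = -2 - 56 = -58)
N**2 = (-58)**2 = 3364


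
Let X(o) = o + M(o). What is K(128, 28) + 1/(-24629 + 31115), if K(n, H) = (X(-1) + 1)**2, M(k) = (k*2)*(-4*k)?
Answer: 415105/6486 ≈ 64.000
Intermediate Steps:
M(k) = -8*k**2 (M(k) = (2*k)*(-4*k) = -8*k**2)
X(o) = o - 8*o**2
K(n, H) = 64 (K(n, H) = (-(1 - 8*(-1)) + 1)**2 = (-(1 + 8) + 1)**2 = (-1*9 + 1)**2 = (-9 + 1)**2 = (-8)**2 = 64)
K(128, 28) + 1/(-24629 + 31115) = 64 + 1/(-24629 + 31115) = 64 + 1/6486 = 415105/6486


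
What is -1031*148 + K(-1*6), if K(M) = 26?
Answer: -152562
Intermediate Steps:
-1031*148 + K(-1*6) = -1031*148 + 26 = -152588 + 26 = -152562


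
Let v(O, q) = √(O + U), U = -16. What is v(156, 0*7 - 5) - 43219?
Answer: -43219 + 2*√35 ≈ -43207.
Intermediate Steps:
v(O, q) = √(-16 + O) (v(O, q) = √(O - 16) = √(-16 + O))
v(156, 0*7 - 5) - 43219 = √(-16 + 156) - 43219 = √140 - 43219 = 2*√35 - 43219 = -43219 + 2*√35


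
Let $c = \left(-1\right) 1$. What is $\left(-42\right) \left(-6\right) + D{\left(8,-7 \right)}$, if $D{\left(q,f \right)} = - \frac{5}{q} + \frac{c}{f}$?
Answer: $\frac{14085}{56} \approx 251.52$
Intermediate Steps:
$c = -1$
$D{\left(q,f \right)} = - \frac{1}{f} - \frac{5}{q}$ ($D{\left(q,f \right)} = - \frac{5}{q} - \frac{1}{f} = - \frac{1}{f} - \frac{5}{q}$)
$\left(-42\right) \left(-6\right) + D{\left(8,-7 \right)} = \left(-42\right) \left(-6\right) - \left(- \frac{1}{7} + \frac{5}{8}\right) = 252 - \frac{27}{56} = \frac{14085}{56}$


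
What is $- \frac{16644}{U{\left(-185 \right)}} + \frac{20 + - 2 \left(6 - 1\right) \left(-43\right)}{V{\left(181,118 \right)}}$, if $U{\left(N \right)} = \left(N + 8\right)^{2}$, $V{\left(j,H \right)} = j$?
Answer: $\frac{3695162}{1890183} \approx 1.9549$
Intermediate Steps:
$U{\left(N \right)} = \left(8 + N\right)^{2}$
$- \frac{16644}{U{\left(-185 \right)}} + \frac{20 + - 2 \left(6 - 1\right) \left(-43\right)}{V{\left(181,118 \right)}} = - \frac{16644}{\left(8 - 185\right)^{2}} + \frac{20 + - 2 \left(6 - 1\right) \left(-43\right)}{181} = - \frac{16644}{\left(-177\right)^{2}} + \left(20 + \left(-2\right) 5 \left(-43\right)\right) \frac{1}{181} = - \frac{16644}{31329} + \left(20 - -430\right) \frac{1}{181} = \left(-16644\right) \frac{1}{31329} + \left(20 + 430\right) \frac{1}{181} = - \frac{5548}{10443} + 450 \cdot \frac{1}{181} = - \frac{5548}{10443} + \frac{450}{181} = \frac{3695162}{1890183}$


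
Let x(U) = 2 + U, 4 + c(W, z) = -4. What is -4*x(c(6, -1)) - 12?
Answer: 12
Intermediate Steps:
c(W, z) = -8 (c(W, z) = -4 - 4 = -8)
-4*x(c(6, -1)) - 12 = -4*(2 - 8) - 12 = -4*(-6) - 12 = 24 - 12 = 12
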